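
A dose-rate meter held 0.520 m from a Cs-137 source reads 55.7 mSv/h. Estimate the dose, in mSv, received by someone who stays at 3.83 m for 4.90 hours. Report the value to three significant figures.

5.03 mSv

Applying the 1/r² law, rate at 3.83 m:
55.7 × (0.520/3.83)² = 55.7 × 0.01843 = 1.027 mSv/h.
Dose = rate × time = 1.027 mSv/h × 4.900 h = 5.032 mSv.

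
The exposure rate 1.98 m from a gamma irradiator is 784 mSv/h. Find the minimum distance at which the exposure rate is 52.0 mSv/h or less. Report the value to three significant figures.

7.69 m

By the inverse-square law, d₂ = d₁·√(I₁/I₂).
I₁/I₂ = 784/52.0 = 15.08, so d₂ = 1.98 × √15.08 = 7.689 m.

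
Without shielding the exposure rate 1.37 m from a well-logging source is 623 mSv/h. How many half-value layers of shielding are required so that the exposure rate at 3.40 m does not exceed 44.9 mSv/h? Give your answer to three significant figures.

1.17 half-value layers

At 3.40 m, distance alone gives 623 × (1.37/3.40)² = 623 × 0.1624 = 101.2 mSv/h.
Further attenuation needed: 101.2/44.9 = 2.254.
n = log₂(2.254) = 1.172 half-value layers.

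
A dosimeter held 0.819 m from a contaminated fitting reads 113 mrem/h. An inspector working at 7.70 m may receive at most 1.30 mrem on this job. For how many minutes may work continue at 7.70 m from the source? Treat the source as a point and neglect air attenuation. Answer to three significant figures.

Applying the 1/r² law, rate at 7.70 m:
113 × (0.819/7.70)² = 113 × 0.01131 = 1.278 mrem/h.
Stay time = 1.30 mrem ÷ 1.278 mrem/h = 1.017 h = 61.02 min.

61.0 min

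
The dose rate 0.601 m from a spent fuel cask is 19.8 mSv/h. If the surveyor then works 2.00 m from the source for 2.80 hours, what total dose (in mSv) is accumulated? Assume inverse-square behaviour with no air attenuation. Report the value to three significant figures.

Using I₁d₁² = I₂d₂², rate at 2.00 m:
(0.601/2.00)² = 0.09030, so 19.8 × 0.09030 = 1.788 mSv/h.
Dose = rate × time = 1.788 mSv/h × 2.800 h = 5.006 mSv.

5.01 mSv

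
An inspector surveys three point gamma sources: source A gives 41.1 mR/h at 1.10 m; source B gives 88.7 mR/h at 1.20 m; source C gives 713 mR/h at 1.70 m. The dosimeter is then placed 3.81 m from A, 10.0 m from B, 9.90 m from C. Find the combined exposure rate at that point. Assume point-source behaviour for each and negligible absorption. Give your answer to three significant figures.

25.7 mR/h

Each source contributes Iᵢ·(dᵢ/rᵢ)²; contributions add.
A: 41.1 × (1.10/3.81)² = 3.426 mR/h
B: 88.7 × (1.20/10.0)² = 1.277 mR/h
C: 713 × (1.70/9.90)² = 21.02 mR/h
Total = 3.426 + 1.277 + 21.02 = 25.72 mR/h.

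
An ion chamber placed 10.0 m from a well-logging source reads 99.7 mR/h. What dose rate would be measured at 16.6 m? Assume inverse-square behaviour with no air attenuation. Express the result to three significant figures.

36.2 mR/h

Since intensity falls as 1/r², scaling from 10.0 m to 16.6 m:
(10.0/16.6)² = 0.3629, so 99.7 × 0.3629 = 36.18 mR/h.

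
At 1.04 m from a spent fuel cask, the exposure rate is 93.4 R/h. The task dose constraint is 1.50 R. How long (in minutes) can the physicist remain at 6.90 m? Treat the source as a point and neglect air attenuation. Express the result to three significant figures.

Applying the 1/r² law, rate at 6.90 m:
(1.04/6.90)² = 0.02272, so 93.4 × 0.02272 = 2.122 R/h.
Stay time = 1.50 R ÷ 2.122 R/h = 0.7069 h = 42.41 min.

42.4 min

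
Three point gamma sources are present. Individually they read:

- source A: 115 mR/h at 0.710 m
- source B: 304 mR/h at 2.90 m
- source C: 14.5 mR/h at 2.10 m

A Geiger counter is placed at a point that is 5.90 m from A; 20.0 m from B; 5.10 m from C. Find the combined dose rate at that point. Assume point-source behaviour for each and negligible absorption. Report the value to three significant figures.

By superposition, sum each source's inverse-square contribution:
A: 115 × (0.710/5.90)² = 1.665 mR/h
B: 304 × (2.90/20.0)² = 6.392 mR/h
C: 14.5 × (2.10/5.10)² = 2.458 mR/h
Total = 1.665 + 6.392 + 2.458 = 10.52 mR/h.

10.5 mR/h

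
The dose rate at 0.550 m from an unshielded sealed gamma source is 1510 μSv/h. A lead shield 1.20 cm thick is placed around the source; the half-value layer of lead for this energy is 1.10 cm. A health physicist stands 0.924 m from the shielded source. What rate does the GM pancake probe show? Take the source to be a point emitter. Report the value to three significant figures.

Distance alone: 1510 × (0.550/0.924)² = 1510 × 0.3543 = 535.0 μSv/h.
Shield: 1.20/1.10 = 1.091 half-value layers → attenuation 2^(−1.091) = 0.4694.
Combined: 535.0 × 0.4694 = 251.1 μSv/h.

251 μSv/h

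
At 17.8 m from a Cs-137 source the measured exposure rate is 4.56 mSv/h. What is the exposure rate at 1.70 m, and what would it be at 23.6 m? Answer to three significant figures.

500 mSv/h; 2.59 mSv/h

Applying the 1/r² law,
At 1.70 m: 4.56 × (17.8/1.70)² = 4.56 × 109.6 = 499.8 mSv/h
At 23.6 m: (1.70/23.6)² = 0.005189, so 499.8 × 0.005189 = 2.593 mSv/h.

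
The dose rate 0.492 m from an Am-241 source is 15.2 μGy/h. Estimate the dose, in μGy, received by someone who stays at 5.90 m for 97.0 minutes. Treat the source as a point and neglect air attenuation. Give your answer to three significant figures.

Using I₁d₁² = I₂d₂², rate at 5.90 m:
15.2 × (0.492/5.90)² = 15.2 × 0.006954 = 0.1057 μGy/h.
Dose = rate × time = 0.1057 μGy/h × 1.617 h = 0.1709 μGy.

0.171 μGy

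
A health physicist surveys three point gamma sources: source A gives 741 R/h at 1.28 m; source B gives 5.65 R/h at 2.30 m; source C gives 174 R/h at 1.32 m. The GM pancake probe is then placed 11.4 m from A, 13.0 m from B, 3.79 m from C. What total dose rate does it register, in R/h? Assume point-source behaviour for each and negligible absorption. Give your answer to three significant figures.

30.6 R/h

Each source contributes Iᵢ·(dᵢ/rᵢ)²; contributions add.
A: 741 × (1.28/11.4)² = 9.342 R/h
B: 5.65 × (2.30/13.0)² = 0.1769 R/h
C: 174 × (1.32/3.79)² = 21.11 R/h
Total = 9.342 + 0.1769 + 21.11 = 30.63 R/h.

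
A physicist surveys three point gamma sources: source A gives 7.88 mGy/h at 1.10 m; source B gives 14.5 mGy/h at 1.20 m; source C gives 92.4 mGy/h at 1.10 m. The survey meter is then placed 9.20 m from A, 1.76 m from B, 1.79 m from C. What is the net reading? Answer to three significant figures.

41.7 mGy/h

Each source contributes Iᵢ·(dᵢ/rᵢ)²; contributions add.
A: 7.88 × (1.10/9.20)² = 0.1127 mGy/h
B: 14.5 × (1.20/1.76)² = 6.741 mGy/h
C: 92.4 × (1.10/1.79)² = 34.89 mGy/h
Total = 0.1127 + 6.741 + 34.89 = 41.74 mGy/h.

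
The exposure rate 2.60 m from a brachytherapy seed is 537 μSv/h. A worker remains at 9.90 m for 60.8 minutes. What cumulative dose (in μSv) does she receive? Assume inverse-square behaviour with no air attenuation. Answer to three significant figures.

Using I₁d₁² = I₂d₂², rate at 9.90 m:
537 × (2.60/9.90)² = 537 × 0.06897 = 37.04 μSv/h.
Dose = rate × time = 37.04 μSv/h × 1.013 h = 37.52 μSv.

37.5 μSv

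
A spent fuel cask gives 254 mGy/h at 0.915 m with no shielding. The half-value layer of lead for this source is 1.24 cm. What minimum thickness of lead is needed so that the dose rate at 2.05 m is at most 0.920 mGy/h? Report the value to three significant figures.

7.17 cm

At 2.05 m, distance alone gives (0.915/2.05)² = 0.1992, so 254 × 0.1992 = 50.60 mGy/h.
Further attenuation needed: 50.60/0.920 = 55.00.
n = log₂(55.00) = 5.781 half-value layers.
Thickness = 5.781 × 1.24 cm = 7.168 cm.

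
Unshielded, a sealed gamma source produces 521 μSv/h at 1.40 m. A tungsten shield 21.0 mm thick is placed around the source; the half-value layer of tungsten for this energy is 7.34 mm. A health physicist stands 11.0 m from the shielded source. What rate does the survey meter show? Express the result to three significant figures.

Distance alone: 521 × (1.40/11.0)² = 521 × 0.01620 = 8.440 μSv/h.
Shield: 21.0/7.34 = 2.861 half-value layers → attenuation 2^(−2.861) = 0.1376.
Combined: 8.440 × 0.1376 = 1.161 μSv/h.

1.16 μSv/h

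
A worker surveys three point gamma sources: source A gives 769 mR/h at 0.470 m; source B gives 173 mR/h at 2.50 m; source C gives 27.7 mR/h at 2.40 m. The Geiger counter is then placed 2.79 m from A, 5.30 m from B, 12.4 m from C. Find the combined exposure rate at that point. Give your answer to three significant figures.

Each source contributes Iᵢ·(dᵢ/rᵢ)²; contributions add.
A: 769 × (0.470/2.79)² = 21.82 mR/h
B: 173 × (2.50/5.30)² = 38.49 mR/h
C: 27.7 × (2.40/12.4)² = 1.038 mR/h
Total = 21.82 + 38.49 + 1.038 = 61.35 mR/h.

61.4 mR/h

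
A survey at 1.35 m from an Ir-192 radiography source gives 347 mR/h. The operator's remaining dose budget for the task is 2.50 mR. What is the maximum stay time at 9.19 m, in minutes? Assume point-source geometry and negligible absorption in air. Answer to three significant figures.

20.0 min

Intensity scales as (d₁/d₂)², so rate at 9.19 m:
347 × (1.35/9.19)² = 347 × 0.02158 = 7.488 mR/h.
Stay time = 2.50 mR ÷ 7.488 mR/h = 0.3339 h = 20.03 min.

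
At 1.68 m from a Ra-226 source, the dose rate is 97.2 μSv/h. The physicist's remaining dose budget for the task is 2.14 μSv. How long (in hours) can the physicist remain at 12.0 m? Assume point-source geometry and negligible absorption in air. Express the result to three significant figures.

Intensity scales as (d₁/d₂)², so rate at 12.0 m:
97.2 × (1.68/12.0)² = 97.2 × 0.01960 = 1.905 μSv/h.
Stay time = 2.14 μSv ÷ 1.905 μSv/h = 1.123 h.

1.12 h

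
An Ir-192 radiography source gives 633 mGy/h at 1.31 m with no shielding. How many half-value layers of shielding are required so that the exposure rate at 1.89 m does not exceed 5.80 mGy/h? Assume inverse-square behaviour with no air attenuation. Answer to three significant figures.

At 1.89 m, distance alone gives 633 × (1.31/1.89)² = 633 × 0.4804 = 304.1 mGy/h.
Further attenuation needed: 304.1/5.80 = 52.43.
n = log₂(52.43) = 5.712 half-value layers.

5.71 half-value layers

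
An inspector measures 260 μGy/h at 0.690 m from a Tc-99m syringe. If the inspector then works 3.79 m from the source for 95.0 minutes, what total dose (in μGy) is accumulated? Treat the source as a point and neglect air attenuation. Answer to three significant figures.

By the inverse-square law, rate at 3.79 m:
(0.690/3.79)² = 0.03315, so 260 × 0.03315 = 8.619 μGy/h.
Dose = rate × time = 8.619 μGy/h × 1.583 h = 13.64 μGy.

13.6 μGy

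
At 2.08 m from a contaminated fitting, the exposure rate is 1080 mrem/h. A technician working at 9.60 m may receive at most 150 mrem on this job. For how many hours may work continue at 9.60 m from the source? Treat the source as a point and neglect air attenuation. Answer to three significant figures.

By the inverse-square law, rate at 9.60 m:
1080 × (2.08/9.60)² = 1080 × 0.04694 = 50.70 mrem/h.
Stay time = 150 mrem ÷ 50.70 mrem/h = 2.959 h.

2.96 h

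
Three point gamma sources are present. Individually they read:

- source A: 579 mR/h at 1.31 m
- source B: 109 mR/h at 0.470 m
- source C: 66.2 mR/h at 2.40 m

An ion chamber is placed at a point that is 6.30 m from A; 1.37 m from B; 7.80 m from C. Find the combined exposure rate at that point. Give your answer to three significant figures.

44.1 mR/h

Each source contributes Iᵢ·(dᵢ/rᵢ)²; contributions add.
A: 579 × (1.31/6.30)² = 25.03 mR/h
B: 109 × (0.470/1.37)² = 12.83 mR/h
C: 66.2 × (2.40/7.80)² = 6.267 mR/h
Total = 25.03 + 12.83 + 6.267 = 44.13 mR/h.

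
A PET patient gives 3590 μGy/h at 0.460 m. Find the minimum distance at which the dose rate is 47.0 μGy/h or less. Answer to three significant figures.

Intensity scales as (d₁/d₂)², so d₂ = d₁·√(I₁/I₂).
I₁/I₂ = 3590/47.0 = 76.38, so d₂ = 0.460 × √76.38 = 4.020 m.

4.02 m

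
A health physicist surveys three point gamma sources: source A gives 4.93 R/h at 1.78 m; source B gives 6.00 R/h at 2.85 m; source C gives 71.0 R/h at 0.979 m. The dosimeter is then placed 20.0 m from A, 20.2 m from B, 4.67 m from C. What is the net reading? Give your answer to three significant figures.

3.28 R/h

By superposition, sum each source's inverse-square contribution:
A: 4.93 × (1.78/20.0)² = 0.03905 R/h
B: 6.00 × (2.85/20.2)² = 0.1194 R/h
C: 71.0 × (0.979/4.67)² = 3.120 R/h
Total = 0.03905 + 0.1194 + 3.120 = 3.278 R/h.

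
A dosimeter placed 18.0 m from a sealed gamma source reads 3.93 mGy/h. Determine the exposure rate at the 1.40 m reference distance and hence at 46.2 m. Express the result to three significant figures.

650 mGy/h; 0.597 mGy/h

Using I₁d₁² = I₂d₂²,
At 1.40 m: 3.93 × (18.0/1.40)² = 3.93 × 165.3 = 649.6 mGy/h
At 46.2 m: 649.6 × (1.40/46.2)² = 649.6 × 0.0009183 = 0.5965 mGy/h.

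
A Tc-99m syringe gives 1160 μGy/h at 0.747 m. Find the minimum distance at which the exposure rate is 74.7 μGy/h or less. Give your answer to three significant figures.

Intensity scales as (d₁/d₂)², so d₂ = d₁·√(I₁/I₂).
I₁/I₂ = 1160/74.7 = 15.53, so d₂ = 0.747 × √15.53 = 2.944 m.

2.94 m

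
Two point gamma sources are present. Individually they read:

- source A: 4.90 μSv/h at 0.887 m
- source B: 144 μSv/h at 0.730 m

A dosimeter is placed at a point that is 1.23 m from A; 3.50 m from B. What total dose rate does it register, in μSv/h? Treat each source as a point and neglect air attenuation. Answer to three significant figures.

By superposition, sum each source's inverse-square contribution:
A: 4.90 × (0.887/1.23)² = 2.548 μSv/h
B: 144 × (0.730/3.50)² = 6.264 μSv/h
Total = 2.548 + 6.264 = 8.812 μSv/h.

8.81 μSv/h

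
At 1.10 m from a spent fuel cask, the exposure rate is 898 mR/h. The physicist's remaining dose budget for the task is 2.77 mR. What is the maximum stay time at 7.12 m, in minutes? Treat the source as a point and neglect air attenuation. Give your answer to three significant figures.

7.75 min

Using I₁d₁² = I₂d₂², rate at 7.12 m:
(1.10/7.12)² = 0.02387, so 898 × 0.02387 = 21.44 mR/h.
Stay time = 2.77 mR ÷ 21.44 mR/h = 0.1292 h = 7.752 min.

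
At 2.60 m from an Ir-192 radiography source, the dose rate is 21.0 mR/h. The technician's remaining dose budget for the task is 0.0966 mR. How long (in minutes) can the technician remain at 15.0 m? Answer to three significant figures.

9.19 min

By the inverse-square law, rate at 15.0 m:
21.0 × (2.60/15.0)² = 21.0 × 0.03004 = 0.6308 mR/h.
Stay time = 0.0966 mR ÷ 0.6308 mR/h = 0.1531 h = 9.186 min.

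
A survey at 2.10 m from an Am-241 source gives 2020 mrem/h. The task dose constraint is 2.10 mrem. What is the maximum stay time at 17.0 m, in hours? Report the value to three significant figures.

0.0681 h

Intensity scales as (d₁/d₂)², so rate at 17.0 m:
(2.10/17.0)² = 0.01526, so 2020 × 0.01526 = 30.83 mrem/h.
Stay time = 2.10 mrem ÷ 30.83 mrem/h = 0.06812 h.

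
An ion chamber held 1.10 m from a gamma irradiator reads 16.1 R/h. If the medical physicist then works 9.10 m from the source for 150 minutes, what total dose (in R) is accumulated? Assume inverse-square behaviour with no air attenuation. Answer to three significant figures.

0.588 R

By the inverse-square law, rate at 9.10 m:
16.1 × (1.10/9.10)² = 16.1 × 0.01461 = 0.2352 R/h.
Dose = rate × time = 0.2352 R/h × 2.500 h = 0.5880 R.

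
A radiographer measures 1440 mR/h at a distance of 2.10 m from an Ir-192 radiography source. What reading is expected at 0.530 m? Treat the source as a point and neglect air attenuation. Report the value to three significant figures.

By the inverse-square law, the rate at 0.530 m is
1440 × (2.10/0.530)² = 1440 × 15.70 = 22610 mR/h.

22600 mR/h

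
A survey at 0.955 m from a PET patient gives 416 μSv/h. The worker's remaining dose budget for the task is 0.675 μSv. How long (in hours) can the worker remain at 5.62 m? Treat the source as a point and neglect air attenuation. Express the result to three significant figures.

Using I₁d₁² = I₂d₂², rate at 5.62 m:
(0.955/5.62)² = 0.02888, so 416 × 0.02888 = 12.01 μSv/h.
Stay time = 0.675 μSv ÷ 12.01 μSv/h = 0.05620 h.

0.0562 h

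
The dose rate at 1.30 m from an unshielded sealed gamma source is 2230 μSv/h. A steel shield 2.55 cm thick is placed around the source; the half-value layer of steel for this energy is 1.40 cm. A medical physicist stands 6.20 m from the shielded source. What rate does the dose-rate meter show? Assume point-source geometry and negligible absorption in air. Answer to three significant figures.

Distance alone: (1.30/6.20)² = 0.04396, so 2230 × 0.04396 = 98.03 μSv/h.
Shield: 2.55/1.40 = 1.821 half-value layers → attenuation 2^(−1.821) = 0.2830.
Combined: 98.03 × 0.2830 = 27.74 μSv/h.

27.7 μSv/h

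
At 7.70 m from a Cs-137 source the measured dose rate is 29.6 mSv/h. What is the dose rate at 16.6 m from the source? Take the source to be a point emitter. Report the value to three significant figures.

6.37 mSv/h

Using I₁d₁² = I₂d₂², scaling from 7.70 m to 16.6 m:
(7.70/16.6)² = 0.2152, so 29.6 × 0.2152 = 6.370 mSv/h.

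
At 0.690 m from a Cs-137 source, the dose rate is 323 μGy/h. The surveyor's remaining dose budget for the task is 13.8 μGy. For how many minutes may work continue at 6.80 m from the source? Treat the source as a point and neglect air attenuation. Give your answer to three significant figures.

249 min

By the inverse-square law, rate at 6.80 m:
323 × (0.690/6.80)² = 323 × 0.01030 = 3.327 μGy/h.
Stay time = 13.8 μGy ÷ 3.327 μGy/h = 4.148 h = 248.9 min.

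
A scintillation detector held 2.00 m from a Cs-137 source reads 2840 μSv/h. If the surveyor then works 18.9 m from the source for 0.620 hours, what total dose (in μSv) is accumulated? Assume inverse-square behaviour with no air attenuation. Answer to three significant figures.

19.7 μSv

Using I₁d₁² = I₂d₂², rate at 18.9 m:
2840 × (2.00/18.9)² = 2840 × 0.01120 = 31.81 μSv/h.
Dose = rate × time = 31.81 μSv/h × 0.6200 h = 19.72 μSv.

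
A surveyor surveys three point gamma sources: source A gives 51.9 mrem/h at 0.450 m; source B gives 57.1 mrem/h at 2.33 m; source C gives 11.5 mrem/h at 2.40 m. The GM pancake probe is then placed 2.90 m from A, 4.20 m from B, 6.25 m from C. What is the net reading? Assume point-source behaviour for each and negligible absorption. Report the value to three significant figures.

20.5 mrem/h

Each source contributes Iᵢ·(dᵢ/rᵢ)²; contributions add.
A: 51.9 × (0.450/2.90)² = 1.250 mrem/h
B: 57.1 × (2.33/4.20)² = 17.57 mrem/h
C: 11.5 × (2.40/6.25)² = 1.696 mrem/h
Total = 1.250 + 17.57 + 1.696 = 20.52 mrem/h.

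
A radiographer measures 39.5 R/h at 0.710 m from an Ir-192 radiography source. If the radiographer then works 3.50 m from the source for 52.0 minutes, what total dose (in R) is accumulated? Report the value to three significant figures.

1.41 R

Intensity scales as (d₁/d₂)², so rate at 3.50 m:
39.5 × (0.710/3.50)² = 39.5 × 0.04115 = 1.625 R/h.
Dose = rate × time = 1.625 R/h × 0.8667 h = 1.408 R.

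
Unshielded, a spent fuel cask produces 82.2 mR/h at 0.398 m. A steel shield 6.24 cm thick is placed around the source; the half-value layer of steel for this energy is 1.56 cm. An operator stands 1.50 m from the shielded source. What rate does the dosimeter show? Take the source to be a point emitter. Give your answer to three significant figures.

0.362 mR/h

Distance alone: (0.398/1.50)² = 0.07040, so 82.2 × 0.07040 = 5.787 mR/h.
Shield: 6.24/1.56 = 4.000 half-value layers → attenuation 2^(−4.000) = 0.06250.
Combined: 5.787 × 0.06250 = 0.3617 mR/h.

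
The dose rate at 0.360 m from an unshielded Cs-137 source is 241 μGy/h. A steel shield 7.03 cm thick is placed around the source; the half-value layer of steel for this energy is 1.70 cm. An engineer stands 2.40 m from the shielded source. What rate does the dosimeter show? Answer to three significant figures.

0.309 μGy/h

Distance alone: (0.360/2.40)² = 0.02250, so 241 × 0.02250 = 5.422 μGy/h.
Shield: 7.03/1.70 = 4.135 half-value layers → attenuation 2^(−4.135) = 0.05692.
Combined: 5.422 × 0.05692 = 0.3086 μGy/h.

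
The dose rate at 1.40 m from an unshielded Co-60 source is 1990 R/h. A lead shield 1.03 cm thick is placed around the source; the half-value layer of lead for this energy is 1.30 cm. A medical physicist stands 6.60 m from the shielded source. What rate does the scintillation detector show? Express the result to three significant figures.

Distance alone: (1.40/6.60)² = 0.04500, so 1990 × 0.04500 = 89.55 R/h.
Shield: 1.03/1.30 = 0.7923 half-value layers → attenuation 2^(−0.7923) = 0.5774.
Combined: 89.55 × 0.5774 = 51.71 R/h.

51.7 R/h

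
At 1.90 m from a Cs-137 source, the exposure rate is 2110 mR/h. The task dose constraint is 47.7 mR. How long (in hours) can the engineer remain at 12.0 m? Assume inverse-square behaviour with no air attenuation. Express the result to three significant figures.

0.902 h

Applying the 1/r² law, rate at 12.0 m:
2110 × (1.90/12.0)² = 2110 × 0.02507 = 52.90 mR/h.
Stay time = 47.7 mR ÷ 52.90 mR/h = 0.9017 h.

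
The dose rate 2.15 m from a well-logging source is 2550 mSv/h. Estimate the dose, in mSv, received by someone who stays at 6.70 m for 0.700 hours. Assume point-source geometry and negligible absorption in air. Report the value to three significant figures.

184 mSv

Since intensity falls as 1/r², rate at 6.70 m:
(2.15/6.70)² = 0.1030, so 2550 × 0.1030 = 262.6 mSv/h.
Dose = rate × time = 262.6 mSv/h × 0.7000 h = 183.8 mSv.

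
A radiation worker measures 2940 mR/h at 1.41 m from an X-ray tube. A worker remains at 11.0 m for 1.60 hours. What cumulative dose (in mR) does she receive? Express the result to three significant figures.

By the inverse-square law, rate at 11.0 m:
(1.41/11.0)² = 0.01643, so 2940 × 0.01643 = 48.30 mR/h.
Dose = rate × time = 48.30 mR/h × 1.600 h = 77.28 mR.

77.3 mR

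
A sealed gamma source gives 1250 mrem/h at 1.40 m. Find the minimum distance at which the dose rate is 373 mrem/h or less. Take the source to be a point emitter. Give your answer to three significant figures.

2.56 m

Applying the 1/r² law, d₂ = d₁·√(I₁/I₂).
I₁/I₂ = 1250/373 = 3.351, so d₂ = 1.40 × √3.351 = 2.563 m.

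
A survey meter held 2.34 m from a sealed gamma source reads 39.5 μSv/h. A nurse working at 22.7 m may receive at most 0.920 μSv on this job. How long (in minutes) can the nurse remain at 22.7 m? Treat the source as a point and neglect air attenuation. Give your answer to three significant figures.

132 min

Applying the 1/r² law, rate at 22.7 m:
(2.34/22.7)² = 0.01063, so 39.5 × 0.01063 = 0.4199 μSv/h.
Stay time = 0.920 μSv ÷ 0.4199 μSv/h = 2.191 h = 131.5 min.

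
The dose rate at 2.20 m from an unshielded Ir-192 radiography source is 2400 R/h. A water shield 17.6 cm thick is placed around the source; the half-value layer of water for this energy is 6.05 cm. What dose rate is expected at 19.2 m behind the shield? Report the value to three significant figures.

4.19 R/h

Distance alone: (2.20/19.2)² = 0.01313, so 2400 × 0.01313 = 31.51 R/h.
Shield: 17.6/6.05 = 2.909 half-value layers → attenuation 2^(−2.909) = 0.1331.
Combined: 31.51 × 0.1331 = 4.194 R/h.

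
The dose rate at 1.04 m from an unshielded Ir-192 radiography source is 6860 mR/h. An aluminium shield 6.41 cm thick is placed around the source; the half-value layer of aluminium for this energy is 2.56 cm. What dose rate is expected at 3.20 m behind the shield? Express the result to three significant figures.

128 mR/h

Distance alone: 6860 × (1.04/3.20)² = 6860 × 0.1056 = 724.4 mR/h.
Shield: 6.41/2.56 = 2.504 half-value layers → attenuation 2^(−2.504) = 0.1763.
Combined: 724.4 × 0.1763 = 127.7 mR/h.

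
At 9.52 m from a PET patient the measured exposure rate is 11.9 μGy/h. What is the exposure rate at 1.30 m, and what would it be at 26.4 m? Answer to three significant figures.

638 μGy/h; 1.55 μGy/h

Since intensity falls as 1/r²,
At 1.30 m: (9.52/1.30)² = 53.63, so 11.9 × 53.63 = 638.2 μGy/h
At 26.4 m: 638.2 × (1.30/26.4)² = 638.2 × 0.002425 = 1.548 μGy/h.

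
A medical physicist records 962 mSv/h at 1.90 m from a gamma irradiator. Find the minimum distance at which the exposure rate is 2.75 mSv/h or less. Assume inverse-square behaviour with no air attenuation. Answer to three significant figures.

Applying the 1/r² law, d₂ = d₁·√(I₁/I₂).
I₁/I₂ = 962/2.75 = 349.8, so d₂ = 1.90 × √349.8 = 35.54 m.

35.5 m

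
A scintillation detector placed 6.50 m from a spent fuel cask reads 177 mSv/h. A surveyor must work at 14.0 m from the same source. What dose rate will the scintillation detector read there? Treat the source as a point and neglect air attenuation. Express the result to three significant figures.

By the inverse-square law, scaling from 6.50 m to 14.0 m:
177 × (6.50/14.0)² = 177 × 0.2156 = 38.16 mSv/h.

38.2 mSv/h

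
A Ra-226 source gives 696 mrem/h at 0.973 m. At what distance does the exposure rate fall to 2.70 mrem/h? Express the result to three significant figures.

Intensity scales as (d₁/d₂)², so d₂ = d₁·√(I₁/I₂).
I₁/I₂ = 696/2.70 = 257.8, so d₂ = 0.973 × √257.8 = 15.62 m.

15.6 m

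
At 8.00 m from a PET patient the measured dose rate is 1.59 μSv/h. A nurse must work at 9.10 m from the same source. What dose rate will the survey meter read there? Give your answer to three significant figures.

1.23 μSv/h

Since intensity falls as 1/r², scaling from 8.00 m to 9.10 m:
1.59 × (8.00/9.10)² = 1.59 × 0.7729 = 1.229 μSv/h.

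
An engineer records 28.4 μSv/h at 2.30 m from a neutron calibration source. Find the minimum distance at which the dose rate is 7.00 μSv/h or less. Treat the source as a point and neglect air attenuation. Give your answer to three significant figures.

Since intensity falls as 1/r², d₂ = d₁·√(I₁/I₂).
I₁/I₂ = 28.4/7.00 = 4.057, so d₂ = 2.30 × √4.057 = 4.633 m.

4.63 m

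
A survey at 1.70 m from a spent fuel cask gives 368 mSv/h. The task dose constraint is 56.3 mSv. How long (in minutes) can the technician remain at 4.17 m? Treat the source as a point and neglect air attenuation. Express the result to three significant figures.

Intensity scales as (d₁/d₂)², so rate at 4.17 m:
(1.70/4.17)² = 0.1662, so 368 × 0.1662 = 61.16 mSv/h.
Stay time = 56.3 mSv ÷ 61.16 mSv/h = 0.9205 h = 55.23 min.

55.2 min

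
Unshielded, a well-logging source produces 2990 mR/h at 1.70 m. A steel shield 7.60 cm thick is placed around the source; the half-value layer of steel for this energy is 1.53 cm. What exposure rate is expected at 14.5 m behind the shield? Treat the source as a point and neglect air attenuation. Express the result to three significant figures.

1.31 mR/h

Distance alone: 2990 × (1.70/14.5)² = 2990 × 0.01375 = 41.11 mR/h.
Shield: 7.60/1.53 = 4.967 half-value layers → attenuation 2^(−4.967) = 0.03197.
Combined: 41.11 × 0.03197 = 1.314 mR/h.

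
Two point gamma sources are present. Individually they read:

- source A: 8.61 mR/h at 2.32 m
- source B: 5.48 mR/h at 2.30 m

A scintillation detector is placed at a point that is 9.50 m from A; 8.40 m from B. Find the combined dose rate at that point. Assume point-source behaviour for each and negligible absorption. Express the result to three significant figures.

0.924 mR/h

By superposition, sum each source's inverse-square contribution:
A: 8.61 × (2.32/9.50)² = 0.5135 mR/h
B: 5.48 × (2.30/8.40)² = 0.4108 mR/h
Total = 0.5135 + 0.4108 = 0.9243 mR/h.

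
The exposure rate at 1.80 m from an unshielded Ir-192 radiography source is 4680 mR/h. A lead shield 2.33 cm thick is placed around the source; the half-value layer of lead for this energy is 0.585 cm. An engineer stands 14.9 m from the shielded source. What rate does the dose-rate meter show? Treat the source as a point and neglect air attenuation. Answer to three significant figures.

4.32 mR/h

Distance alone: 4680 × (1.80/14.9)² = 4680 × 0.01459 = 68.28 mR/h.
Shield: 2.33/0.585 = 3.983 half-value layers → attenuation 2^(−3.983) = 0.06324.
Combined: 68.28 × 0.06324 = 4.318 mR/h.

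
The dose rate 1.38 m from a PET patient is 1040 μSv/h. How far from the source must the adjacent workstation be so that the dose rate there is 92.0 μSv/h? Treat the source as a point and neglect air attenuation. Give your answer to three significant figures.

4.64 m

Using I₁d₁² = I₂d₂², d₂ = d₁·√(I₁/I₂).
I₁/I₂ = 1040/92.0 = 11.30, so d₂ = 1.38 × √11.30 = 4.639 m.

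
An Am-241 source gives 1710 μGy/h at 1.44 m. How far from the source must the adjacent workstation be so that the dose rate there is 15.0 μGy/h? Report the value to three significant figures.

Since intensity falls as 1/r², d₂ = d₁·√(I₁/I₂).
I₁/I₂ = 1710/15.0 = 114.0, so d₂ = 1.44 × √114.0 = 15.37 m.

15.4 m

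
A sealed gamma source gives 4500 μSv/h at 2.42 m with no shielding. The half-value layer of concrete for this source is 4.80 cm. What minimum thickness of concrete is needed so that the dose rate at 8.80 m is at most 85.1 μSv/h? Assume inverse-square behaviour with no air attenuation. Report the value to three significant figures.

At 8.80 m, distance alone gives 4500 × (2.42/8.80)² = 4500 × 0.07562 = 340.3 μSv/h.
Further attenuation needed: 340.3/85.1 = 3.999.
n = log₂(3.999) = 2.000 half-value layers.
Thickness = 2.000 × 4.80 cm = 9.600 cm.

9.60 cm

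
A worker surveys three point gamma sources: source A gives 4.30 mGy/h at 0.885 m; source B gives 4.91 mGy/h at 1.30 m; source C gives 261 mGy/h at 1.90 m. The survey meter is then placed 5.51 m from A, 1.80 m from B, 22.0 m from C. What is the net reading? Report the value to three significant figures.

By superposition, sum each source's inverse-square contribution:
A: 4.30 × (0.885/5.51)² = 0.1109 mGy/h
B: 4.91 × (1.30/1.80)² = 2.561 mGy/h
C: 261 × (1.90/22.0)² = 1.947 mGy/h
Total = 0.1109 + 2.561 + 1.947 = 4.619 mGy/h.

4.62 mGy/h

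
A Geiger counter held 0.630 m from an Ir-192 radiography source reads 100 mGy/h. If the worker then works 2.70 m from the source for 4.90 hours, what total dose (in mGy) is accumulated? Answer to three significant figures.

Since intensity falls as 1/r², rate at 2.70 m:
(0.630/2.70)² = 0.05444, so 100 × 0.05444 = 5.444 mGy/h.
Dose = rate × time = 5.444 mGy/h × 4.900 h = 26.68 mGy.

26.7 mGy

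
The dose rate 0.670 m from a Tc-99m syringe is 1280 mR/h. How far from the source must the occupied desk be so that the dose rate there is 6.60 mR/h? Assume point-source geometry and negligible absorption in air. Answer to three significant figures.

Intensity scales as (d₁/d₂)², so d₂ = d₁·√(I₁/I₂).
I₁/I₂ = 1280/6.60 = 193.9, so d₂ = 0.670 × √193.9 = 9.330 m.

9.33 m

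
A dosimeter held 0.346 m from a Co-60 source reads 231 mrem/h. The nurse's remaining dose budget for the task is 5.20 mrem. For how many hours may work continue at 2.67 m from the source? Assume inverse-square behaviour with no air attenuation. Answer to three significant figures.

Since intensity falls as 1/r², rate at 2.67 m:
231 × (0.346/2.67)² = 231 × 0.01679 = 3.878 mrem/h.
Stay time = 5.20 mrem ÷ 3.878 mrem/h = 1.341 h.

1.34 h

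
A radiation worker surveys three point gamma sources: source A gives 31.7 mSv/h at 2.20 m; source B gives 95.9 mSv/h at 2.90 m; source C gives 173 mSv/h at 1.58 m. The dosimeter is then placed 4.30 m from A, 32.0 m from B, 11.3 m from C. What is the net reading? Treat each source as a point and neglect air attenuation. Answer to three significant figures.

12.5 mSv/h

By superposition, sum each source's inverse-square contribution:
A: 31.7 × (2.20/4.30)² = 8.298 mSv/h
B: 95.9 × (2.90/32.0)² = 0.7876 mSv/h
C: 173 × (1.58/11.3)² = 3.382 mSv/h
Total = 8.298 + 0.7876 + 3.382 = 12.47 mSv/h.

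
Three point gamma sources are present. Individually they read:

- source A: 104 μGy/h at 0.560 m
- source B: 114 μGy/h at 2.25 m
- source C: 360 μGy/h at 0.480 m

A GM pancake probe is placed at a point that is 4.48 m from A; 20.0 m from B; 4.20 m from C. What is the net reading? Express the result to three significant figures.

Each source contributes Iᵢ·(dᵢ/rᵢ)²; contributions add.
A: 104 × (0.560/4.48)² = 1.625 μGy/h
B: 114 × (2.25/20.0)² = 1.443 μGy/h
C: 360 × (0.480/4.20)² = 4.702 μGy/h
Total = 1.625 + 1.443 + 4.702 = 7.770 μGy/h.

7.77 μGy/h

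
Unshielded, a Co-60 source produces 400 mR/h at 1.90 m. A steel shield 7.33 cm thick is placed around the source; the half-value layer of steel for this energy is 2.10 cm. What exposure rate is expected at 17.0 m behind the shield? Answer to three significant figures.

Distance alone: (1.90/17.0)² = 0.01249, so 400 × 0.01249 = 4.996 mR/h.
Shield: 7.33/2.10 = 3.490 half-value layers → attenuation 2^(−3.490) = 0.08900.
Combined: 4.996 × 0.08900 = 0.4446 mR/h.

0.445 mR/h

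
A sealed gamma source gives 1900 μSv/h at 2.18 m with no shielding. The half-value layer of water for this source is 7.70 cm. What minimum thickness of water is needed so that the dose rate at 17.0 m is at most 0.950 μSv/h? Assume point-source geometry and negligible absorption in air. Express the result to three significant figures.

38.8 cm

At 17.0 m, distance alone gives 1900 × (2.18/17.0)² = 1900 × 0.01644 = 31.24 μSv/h.
Further attenuation needed: 31.24/0.950 = 32.88.
n = log₂(32.88) = 5.039 half-value layers.
Thickness = 5.039 × 7.70 cm = 38.80 cm.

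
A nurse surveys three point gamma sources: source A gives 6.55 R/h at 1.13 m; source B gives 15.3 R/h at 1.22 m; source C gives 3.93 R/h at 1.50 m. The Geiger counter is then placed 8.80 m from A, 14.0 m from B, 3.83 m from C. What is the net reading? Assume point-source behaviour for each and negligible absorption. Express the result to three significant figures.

Each source contributes Iᵢ·(dᵢ/rᵢ)²; contributions add.
A: 6.55 × (1.13/8.80)² = 0.1080 R/h
B: 15.3 × (1.22/14.0)² = 0.1162 R/h
C: 3.93 × (1.50/3.83)² = 0.6028 R/h
Total = 0.1080 + 0.1162 + 0.6028 = 0.8270 R/h.

0.827 R/h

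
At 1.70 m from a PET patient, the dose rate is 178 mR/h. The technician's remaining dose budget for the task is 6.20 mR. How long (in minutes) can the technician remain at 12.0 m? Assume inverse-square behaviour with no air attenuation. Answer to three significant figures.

Using I₁d₁² = I₂d₂², rate at 12.0 m:
(1.70/12.0)² = 0.02007, so 178 × 0.02007 = 3.572 mR/h.
Stay time = 6.20 mR ÷ 3.572 mR/h = 1.736 h = 104.2 min.

104 min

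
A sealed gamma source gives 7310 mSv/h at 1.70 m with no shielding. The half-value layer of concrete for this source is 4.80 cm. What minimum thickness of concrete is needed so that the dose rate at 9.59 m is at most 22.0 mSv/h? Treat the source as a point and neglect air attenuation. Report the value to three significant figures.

16.2 cm

At 9.59 m, distance alone gives (1.70/9.59)² = 0.03142, so 7310 × 0.03142 = 229.7 mSv/h.
Further attenuation needed: 229.7/22.0 = 10.44.
n = log₂(10.44) = 3.384 half-value layers.
Thickness = 3.384 × 4.80 cm = 16.24 cm.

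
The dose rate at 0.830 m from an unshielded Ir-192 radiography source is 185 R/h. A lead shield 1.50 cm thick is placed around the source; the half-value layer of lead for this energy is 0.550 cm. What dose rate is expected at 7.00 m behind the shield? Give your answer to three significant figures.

Distance alone: 185 × (0.830/7.00)² = 185 × 0.01406 = 2.601 R/h.
Shield: 1.50/0.550 = 2.727 half-value layers → attenuation 2^(−2.727) = 0.1510.
Combined: 2.601 × 0.1510 = 0.3928 R/h.

0.393 R/h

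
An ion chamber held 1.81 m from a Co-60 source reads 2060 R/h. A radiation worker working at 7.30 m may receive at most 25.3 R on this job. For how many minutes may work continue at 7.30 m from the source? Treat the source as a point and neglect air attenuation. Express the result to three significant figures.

12.0 min

By the inverse-square law, rate at 7.30 m:
2060 × (1.81/7.30)² = 2060 × 0.06148 = 126.6 R/h.
Stay time = 25.3 R ÷ 126.6 R/h = 0.1998 h = 11.99 min.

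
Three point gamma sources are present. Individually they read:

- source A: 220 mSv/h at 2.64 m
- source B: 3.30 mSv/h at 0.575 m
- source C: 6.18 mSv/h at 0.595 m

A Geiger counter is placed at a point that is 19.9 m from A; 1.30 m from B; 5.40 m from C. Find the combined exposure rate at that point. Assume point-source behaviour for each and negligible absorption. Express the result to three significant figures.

By superposition, sum each source's inverse-square contribution:
A: 220 × (2.64/19.9)² = 3.872 mSv/h
B: 3.30 × (0.575/1.30)² = 0.6456 mSv/h
C: 6.18 × (0.595/5.40)² = 0.07503 mSv/h
Total = 3.872 + 0.6456 + 0.07503 = 4.593 mSv/h.

4.59 mSv/h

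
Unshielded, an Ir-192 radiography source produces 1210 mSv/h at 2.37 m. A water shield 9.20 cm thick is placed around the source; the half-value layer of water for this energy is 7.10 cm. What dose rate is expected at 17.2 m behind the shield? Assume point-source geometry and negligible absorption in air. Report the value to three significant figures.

9.36 mSv/h

Distance alone: (2.37/17.2)² = 0.01899, so 1210 × 0.01899 = 22.98 mSv/h.
Shield: 9.20/7.10 = 1.296 half-value layers → attenuation 2^(−1.296) = 0.4073.
Combined: 22.98 × 0.4073 = 9.360 mSv/h.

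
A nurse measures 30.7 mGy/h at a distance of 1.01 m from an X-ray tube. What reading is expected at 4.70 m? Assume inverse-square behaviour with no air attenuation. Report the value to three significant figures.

Applying the 1/r² law, the rate at 4.70 m is
(1.01/4.70)² = 0.04618, so 30.7 × 0.04618 = 1.418 mGy/h.

1.42 mGy/h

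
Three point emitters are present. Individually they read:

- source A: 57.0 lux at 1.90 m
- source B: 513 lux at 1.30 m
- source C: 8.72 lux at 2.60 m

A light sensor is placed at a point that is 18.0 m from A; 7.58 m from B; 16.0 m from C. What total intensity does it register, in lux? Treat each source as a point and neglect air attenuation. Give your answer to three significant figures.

Each source contributes Iᵢ·(dᵢ/rᵢ)²; contributions add.
A: 57.0 × (1.90/18.0)² = 0.6351 lux
B: 513 × (1.30/7.58)² = 15.09 lux
C: 8.72 × (2.60/16.0)² = 0.2303 lux
Total = 0.6351 + 15.09 + 0.2303 = 15.96 lux.

16.0 lux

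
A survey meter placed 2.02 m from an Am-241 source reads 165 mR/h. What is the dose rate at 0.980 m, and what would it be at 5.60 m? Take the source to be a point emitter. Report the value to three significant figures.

701 mR/h; 21.5 mR/h

Since intensity falls as 1/r²,
At 0.980 m: (2.02/0.980)² = 4.249, so 165 × 4.249 = 701.1 mR/h
At 5.60 m: 701.1 × (0.980/5.60)² = 701.1 × 0.03063 = 21.47 mR/h.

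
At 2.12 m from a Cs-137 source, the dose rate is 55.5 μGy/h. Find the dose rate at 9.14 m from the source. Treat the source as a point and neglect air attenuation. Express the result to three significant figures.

Since intensity falls as 1/r², the rate at 9.14 m is
55.5 × (2.12/9.14)² = 55.5 × 0.05380 = 2.986 μGy/h.

2.99 μGy/h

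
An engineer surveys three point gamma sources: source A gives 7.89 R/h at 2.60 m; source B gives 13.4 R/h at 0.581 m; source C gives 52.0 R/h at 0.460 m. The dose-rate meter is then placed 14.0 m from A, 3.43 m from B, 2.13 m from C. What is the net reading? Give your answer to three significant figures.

Each source contributes Iᵢ·(dᵢ/rᵢ)²; contributions add.
A: 7.89 × (2.60/14.0)² = 0.2721 R/h
B: 13.4 × (0.581/3.43)² = 0.3845 R/h
C: 52.0 × (0.460/2.13)² = 2.425 R/h
Total = 0.2721 + 0.3845 + 2.425 = 3.082 R/h.

3.08 R/h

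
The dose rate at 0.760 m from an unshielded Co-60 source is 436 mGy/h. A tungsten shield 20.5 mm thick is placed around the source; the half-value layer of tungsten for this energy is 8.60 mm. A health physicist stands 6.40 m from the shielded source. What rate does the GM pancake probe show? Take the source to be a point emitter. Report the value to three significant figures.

1.18 mGy/h

Distance alone: (0.760/6.40)² = 0.01410, so 436 × 0.01410 = 6.148 mGy/h.
Shield: 20.5/8.60 = 2.384 half-value layers → attenuation 2^(−2.384) = 0.1916.
Combined: 6.148 × 0.1916 = 1.178 mGy/h.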